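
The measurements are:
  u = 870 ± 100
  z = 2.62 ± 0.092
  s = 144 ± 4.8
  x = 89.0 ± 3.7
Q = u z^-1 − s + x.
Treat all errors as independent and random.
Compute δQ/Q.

0.146

Let p = u·z^-1 = 332. δp/p = √((1·δu/u)² + (-1·δz/z)²) = √(0.0132 + 0.00123) = 0.120, so δp = 39.9.
Q = p − s + x: δQ = √(δp² + δs² + δx²) = √(1590 + 23.0 + 13.7) = 40.4
Q = 277, so δQ/Q = 40.4/277 = 0.146.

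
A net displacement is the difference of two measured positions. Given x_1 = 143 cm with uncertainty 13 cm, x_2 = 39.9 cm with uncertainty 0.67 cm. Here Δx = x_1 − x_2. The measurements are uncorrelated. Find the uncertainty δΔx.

13.0 cm

Each term contributes (cᵢ δxᵢ)² to (δΔx)²:
  (δx_1)² = 169;  (δx_2)² = 0.449
δΔx = √(169) = 13.0 cm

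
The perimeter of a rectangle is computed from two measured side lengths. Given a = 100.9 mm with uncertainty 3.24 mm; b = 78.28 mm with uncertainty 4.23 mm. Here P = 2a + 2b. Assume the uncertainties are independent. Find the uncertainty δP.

10.7 mm

Each term contributes (cᵢ δxᵢ)² to (δP)²:
  (2·δa)² = 42.0;  (2·δb)² = 71.6
δP = √(114) = 10.7 mm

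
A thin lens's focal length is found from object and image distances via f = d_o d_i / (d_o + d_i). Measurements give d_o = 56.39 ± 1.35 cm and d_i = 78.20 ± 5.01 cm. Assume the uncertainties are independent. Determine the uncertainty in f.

∂f/∂d_o = (d_i/(d_o+d_i))² = 0.338;  ∂f/∂d_i = (d_o/(d_o+d_i))² = 0.176
δf = √((∂f/∂d_o · δd_o)² + (∂f/∂d_i · δd_i)²) = √(0.208 + 0.773) = 0.991 cm

0.991 cm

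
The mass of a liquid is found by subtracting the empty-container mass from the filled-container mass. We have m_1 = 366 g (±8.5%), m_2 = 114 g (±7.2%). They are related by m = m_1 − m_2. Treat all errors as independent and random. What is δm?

Absolute uncertainties add in quadrature for a linear combination:
  (δm_1)² = 968;  (δm_2)² = 67.4
δm = √(1040) = 32.2 g

32.2 g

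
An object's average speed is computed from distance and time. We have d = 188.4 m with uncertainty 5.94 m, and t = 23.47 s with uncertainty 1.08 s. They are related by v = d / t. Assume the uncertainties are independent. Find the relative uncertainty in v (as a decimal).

0.0558

For a monomial v ∝ d, t^-1, fractional errors add in quadrature:
  (1·δd/d)² = (1×0.0315)² = 0.000994;  (-1·δt/t)² = (-1×0.0460)² = 0.00212
δv/v = √(0.00311) = 0.0558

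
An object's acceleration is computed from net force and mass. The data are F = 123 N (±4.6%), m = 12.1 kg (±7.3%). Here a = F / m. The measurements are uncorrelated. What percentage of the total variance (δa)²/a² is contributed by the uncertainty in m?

(δa/a)² = (1·δF/F)² + (-1·δm/m)²
  F term: (1×0.0460)² = 0.00212
  m term: (-1×0.0730)² = 0.00533
Total = 0.00744. Share from m = 0.00533/0.00744 = 0.716.

71.6%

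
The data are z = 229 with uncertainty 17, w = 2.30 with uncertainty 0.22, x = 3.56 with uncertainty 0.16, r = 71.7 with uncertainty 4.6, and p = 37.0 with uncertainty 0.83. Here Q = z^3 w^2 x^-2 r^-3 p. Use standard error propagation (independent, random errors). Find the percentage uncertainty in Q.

For a monomial Q ∝ z^3, w^2, x^-2, r^-3, p, fractional errors add in quadrature:
  (3·δz/z)² = (3×0.0742)² = 0.0496;  (2·δw/w)² = (2×0.0957)² = 0.0366;  (-2·δx/x)² = (-2×0.0449)² = 0.00808;  (-3·δr/r)² = (-3×0.0642)² = 0.0370;  (1·δp/p)² = (1×0.0224)² = 0.000503
δQ/Q = √(0.132) = 0.363

36.3%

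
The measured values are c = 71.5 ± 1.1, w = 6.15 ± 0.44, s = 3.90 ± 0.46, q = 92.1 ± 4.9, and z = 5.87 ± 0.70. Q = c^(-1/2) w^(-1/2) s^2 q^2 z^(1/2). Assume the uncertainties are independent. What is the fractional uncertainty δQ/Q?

Q is a product of powers, so relative uncertainties combine in quadrature:
  (−½·δc/c)² = (-0.5×0.0154)² = 5.92e-05;  (−½·δw/w)² = (-0.5×0.0715)² = 0.00128;  (2·δs/s)² = (2×0.118)² = 0.0556;  (2·δq/q)² = (2×0.0532)² = 0.0113;  (½·δz/z)² = (0.5×0.119)² = 0.00356
δQ/Q = √(0.0719) = 0.268

0.268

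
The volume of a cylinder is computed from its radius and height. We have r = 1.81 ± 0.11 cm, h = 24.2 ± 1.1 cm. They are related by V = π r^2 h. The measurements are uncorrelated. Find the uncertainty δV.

32.3 cm^3

Products/powers → add relative errors in quadrature, weighted by exponent:
  (2·δr/r)² = (2×0.0608)² = 0.0148;  (1·δh/h)² = (1×0.0455)² = 0.00207
δV/V = √(0.0168) = 0.130
V = 249 cm^3, so δV = 0.130 × 249 = 32.3 cm^3.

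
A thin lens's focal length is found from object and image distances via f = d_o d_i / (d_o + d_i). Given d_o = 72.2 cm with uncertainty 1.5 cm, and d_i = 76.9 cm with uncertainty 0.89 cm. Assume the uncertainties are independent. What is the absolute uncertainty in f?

∂f/∂d_o = (d_i/(d_o+d_i))² = 0.266;  ∂f/∂d_i = (d_o/(d_o+d_i))² = 0.234
δf = √((∂f/∂d_o · δd_o)² + (∂f/∂d_i · δd_i)²) = √(0.159 + 0.0436) = 0.450 cm

0.450 cm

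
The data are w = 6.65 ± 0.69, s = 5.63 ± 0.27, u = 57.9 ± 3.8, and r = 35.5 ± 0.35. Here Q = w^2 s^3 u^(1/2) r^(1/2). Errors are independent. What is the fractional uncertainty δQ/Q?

Relative error in a monomial: (δQ/Q)² = Σ (nᵢ · δxᵢ/xᵢ)².
  (2·δw/w)² = (2×0.104)² = 0.0431;  (3·δs/s)² = (3×0.0480)² = 0.0207;  (½·δu/u)² = (0.5×0.0656)² = 0.00108;  (½·δr/r)² = (0.5×0.00986)² = 2.43e-05
δQ/Q = √(0.0649) = 0.255

0.255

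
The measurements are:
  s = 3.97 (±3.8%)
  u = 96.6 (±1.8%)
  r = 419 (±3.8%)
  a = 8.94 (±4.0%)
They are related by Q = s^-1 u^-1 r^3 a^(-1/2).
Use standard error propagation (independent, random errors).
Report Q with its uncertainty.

For a monomial Q ∝ s^-1, u^-1, r^3, a^(-1/2), fractional errors add in quadrature:
  (-1·δs/s)² = (-1×0.0380)² = 0.00144;  (-1·δu/u)² = (-1×0.0180)² = 0.000324;  (3·δr/r)² = (3×0.0380)² = 0.0130;  (−½·δa/a)² = (-0.5×0.0400)² = 0.000400
δQ/Q = √(0.0152) = 0.123
Q = 64200, so δQ = 0.123 × 64200 = 7900.

64200 ± 7900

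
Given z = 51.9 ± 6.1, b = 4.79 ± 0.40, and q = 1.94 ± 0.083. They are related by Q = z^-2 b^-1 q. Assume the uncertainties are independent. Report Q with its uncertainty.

Q is a product of powers, so relative uncertainties combine in quadrature:
  (-2·δz/z)² = (-2×0.118)² = 0.0553;  (-1·δb/b)² = (-1×0.0835)² = 0.00697;  (1·δq/q)² = (1×0.0428)² = 0.00183
δQ/Q = √(0.0641) = 0.253
Q = 0.000150, so δQ = 0.253 × 0.000150 = 3.81e-05.

(1.50 ± 0.381) × 10^-4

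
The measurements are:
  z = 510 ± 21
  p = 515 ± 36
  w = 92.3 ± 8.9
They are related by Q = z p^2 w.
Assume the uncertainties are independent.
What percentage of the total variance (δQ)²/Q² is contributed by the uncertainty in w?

(δQ/Q)² = (1·δz/z)² + (2·δp/p)² + (1·δw/w)²
  z term: (1×0.0412)² = 0.00170
  p term: (2×0.0699)² = 0.0195
  w term: (1×0.0964)² = 0.00930
Total = 0.0305. Share from w = 0.00930/0.0305 = 0.304.

30.4%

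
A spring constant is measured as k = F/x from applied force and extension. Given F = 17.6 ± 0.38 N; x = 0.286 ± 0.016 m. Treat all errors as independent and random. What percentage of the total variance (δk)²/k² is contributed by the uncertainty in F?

(δk/k)² = (1·δF/F)² + (-1·δx/x)²
  F term: (1×0.0216)² = 0.000466
  x term: (-1×0.0559)² = 0.00313
Total = 0.00360. Share from F = 0.000466/0.00360 = 0.130.

13.0%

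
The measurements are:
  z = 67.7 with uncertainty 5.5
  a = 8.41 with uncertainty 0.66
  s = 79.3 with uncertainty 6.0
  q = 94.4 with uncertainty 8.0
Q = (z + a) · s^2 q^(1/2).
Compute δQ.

8.05e+05

Let u = z + a = 76.1. δu = √(δz² + δa²) = √(30.2 + 0.436) = 5.54, so δu/u = 0.0728.
Q is then a monomial in u, s, q:
δQ/Q = √((δu/u)² + (2·δs/s)² + (½·δq/q)²) = √(0.00530 + 0.0229 + 0.00180) = 0.173
Q = 4.65e+06, so δQ = 0.173 × 4.65e+06 = 8.05e+05.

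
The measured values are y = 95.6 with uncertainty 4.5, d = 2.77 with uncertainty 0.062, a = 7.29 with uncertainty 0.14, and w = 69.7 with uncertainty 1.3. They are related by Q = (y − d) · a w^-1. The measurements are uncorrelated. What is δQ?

Let u = y − d = 92.8. δu = √(δy² + δd²) = √(20.2 + 0.00384) = 4.50, so δu/u = 0.0485.
Q is then a monomial in u, a, w:
δQ/Q = √((δu/u)² + (1·δa/a)² + (-1·δw/w)²) = √(0.00235 + 0.000369 + 0.000348) = 0.0554
Q = 9.71, so δQ = 0.0554 × 9.71 = 0.538.

0.538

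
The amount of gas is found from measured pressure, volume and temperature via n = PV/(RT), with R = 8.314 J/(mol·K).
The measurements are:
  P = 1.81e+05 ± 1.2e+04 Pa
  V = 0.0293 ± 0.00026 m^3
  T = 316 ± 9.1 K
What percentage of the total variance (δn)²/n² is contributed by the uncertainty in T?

15.6%

(δn/n)² = (1·δP/P)² + (1·δV/V)² + (-1·δT/T)²
  P term: (1×0.0663)² = 0.00440
  V term: (1×0.00887)² = 7.87e-05
  T term: (-1×0.0288)² = 0.000829
Total = 0.00530. Share from T = 0.000829/0.00530 = 0.156.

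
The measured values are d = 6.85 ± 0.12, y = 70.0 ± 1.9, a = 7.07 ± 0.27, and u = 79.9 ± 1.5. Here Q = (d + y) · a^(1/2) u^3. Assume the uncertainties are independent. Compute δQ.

6.71e+06

Let w = d + y = 76.8. δw = √(δd² + δy²) = √(0.0144 + 3.61) = 1.90, so δw/w = 0.0248.
Q is then a monomial in w, a, u:
δQ/Q = √((δw/w)² + (½·δa/a)² + (3·δu/u)²) = √(0.000614 + 0.000365 + 0.00317) = 0.0644
Q = 1.04e+08, so δQ = 0.0644 × 1.04e+08 = 6.71e+06.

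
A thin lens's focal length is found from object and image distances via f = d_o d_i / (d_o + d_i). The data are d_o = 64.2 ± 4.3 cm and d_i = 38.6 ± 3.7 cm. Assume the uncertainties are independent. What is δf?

1.57 cm

∂f/∂d_o = (d_i/(d_o+d_i))² = 0.141;  ∂f/∂d_i = (d_o/(d_o+d_i))² = 0.390
δf = √((∂f/∂d_o · δd_o)² + (∂f/∂d_i · δd_i)²) = √(0.368 + 2.08) = 1.57 cm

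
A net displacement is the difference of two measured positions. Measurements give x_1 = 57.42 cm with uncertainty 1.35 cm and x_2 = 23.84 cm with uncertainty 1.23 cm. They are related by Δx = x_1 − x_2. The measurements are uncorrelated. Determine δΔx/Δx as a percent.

5.44%

Each term contributes (cᵢ δxᵢ)² to (δΔx)²:
  (δx_1)² = 1.82;  (δx_2)² = 1.51
δΔx = √(3.34) = 1.83 cm
Δx = 33.58 cm, so δΔx/Δx = 1.83/33.58 = 0.0544.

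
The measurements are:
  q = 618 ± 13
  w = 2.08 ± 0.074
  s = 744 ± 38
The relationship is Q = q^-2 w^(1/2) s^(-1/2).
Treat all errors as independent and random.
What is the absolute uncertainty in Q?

Relative error in a monomial: (δQ/Q)² = Σ (nᵢ · δxᵢ/xᵢ)².
  (-2·δq/q)² = (-2×0.0210)² = 0.00177;  (½·δw/w)² = (0.5×0.0356)² = 0.000316;  (−½·δs/s)² = (-0.5×0.0511)² = 0.000652
δQ/Q = √(0.00274) = 0.0523
Q = 1.38e-07, so δQ = 0.0523 × 1.38e-07 = 7.24e-09.

7.24e-09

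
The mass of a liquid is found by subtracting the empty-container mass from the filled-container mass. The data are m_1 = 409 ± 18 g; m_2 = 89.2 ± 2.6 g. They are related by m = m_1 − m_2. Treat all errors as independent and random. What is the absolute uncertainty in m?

18.2 g

Each term contributes (cᵢ δxᵢ)² to (δm)²:
  (δm_1)² = 324;  (δm_2)² = 6.76
δm = √(331) = 18.2 g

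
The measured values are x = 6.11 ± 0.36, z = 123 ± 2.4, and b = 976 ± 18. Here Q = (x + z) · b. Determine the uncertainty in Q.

3320

Let u = x + z = 129. δu = √(δx² + δz²) = √(0.130 + 5.76) = 2.43, so δu/u = 0.0188.
Q is then a monomial in u, b:
δQ/Q = √((δu/u)² + (1·δb/b)²) = √(0.000353 + 0.000340) = 0.0263
Q = 1.26e+05, so δQ = 0.0263 × 1.26e+05 = 3320.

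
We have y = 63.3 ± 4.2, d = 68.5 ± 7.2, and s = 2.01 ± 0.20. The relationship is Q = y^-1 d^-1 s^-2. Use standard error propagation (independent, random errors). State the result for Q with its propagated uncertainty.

(5.71 ± 1.34) × 10^-5

Q is a product of powers, so relative uncertainties combine in quadrature:
  (-1·δy/y)² = (-1×0.0664)² = 0.00440;  (-1·δd/d)² = (-1×0.105)² = 0.0110;  (-2·δs/s)² = (-2×0.0995)² = 0.0396
δQ/Q = √(0.0551) = 0.235
Q = 5.71e-05, so δQ = 0.235 × 5.71e-05 = 1.34e-05.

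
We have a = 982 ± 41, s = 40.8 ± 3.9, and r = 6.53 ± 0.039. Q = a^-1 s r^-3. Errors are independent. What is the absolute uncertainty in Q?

1.58e-05

Q is a product of powers, so relative uncertainties combine in quadrature:
  (-1·δa/a)² = (-1×0.0418)² = 0.00174;  (1·δs/s)² = (1×0.0956)² = 0.00914;  (-3·δr/r)² = (-3×0.00597)² = 0.000321
δQ/Q = √(0.0112) = 0.106
Q = 0.000149, so δQ = 0.106 × 0.000149 = 1.58e-05.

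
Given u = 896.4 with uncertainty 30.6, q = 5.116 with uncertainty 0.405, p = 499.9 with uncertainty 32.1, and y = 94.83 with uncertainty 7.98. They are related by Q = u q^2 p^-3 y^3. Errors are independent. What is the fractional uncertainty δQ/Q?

0.356

For a monomial Q ∝ u, q^2, p^-3, y^3, fractional errors add in quadrature:
  (1·δu/u)² = (1×0.0341)² = 0.00117;  (2·δq/q)² = (2×0.0792)² = 0.0251;  (-3·δp/p)² = (-3×0.0642)² = 0.0371;  (3·δy/y)² = (3×0.0842)² = 0.0637
δQ/Q = √(0.127) = 0.356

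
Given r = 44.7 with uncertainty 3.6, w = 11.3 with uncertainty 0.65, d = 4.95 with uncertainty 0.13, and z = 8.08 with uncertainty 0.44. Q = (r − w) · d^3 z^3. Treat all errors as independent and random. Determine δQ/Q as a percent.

21.2%

Let u = r − w = 33.4. δu = √(δr² + δw²) = √(13.0 + 0.423) = 3.66, so δu/u = 0.110.
Q is then a monomial in u, d, z:
δQ/Q = √((δu/u)² + (3·δd/d)² + (3·δz/z)²) = √(0.0120 + 0.00621 + 0.0267) = 0.212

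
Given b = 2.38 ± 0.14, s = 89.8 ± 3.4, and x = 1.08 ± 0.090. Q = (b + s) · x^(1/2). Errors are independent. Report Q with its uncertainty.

Let u = b + s = 92.2. δu = √(δb² + δs²) = √(0.0196 + 11.6) = 3.40, so δu/u = 0.0369.
Q is then a monomial in u, x:
δQ/Q = √((δu/u)² + (½·δx/x)²) = √(0.00136 + 0.00174) = 0.0557
Q = 95.8, so δQ = 0.0557 × 95.8 = 5.33.

95.8 ± 5.33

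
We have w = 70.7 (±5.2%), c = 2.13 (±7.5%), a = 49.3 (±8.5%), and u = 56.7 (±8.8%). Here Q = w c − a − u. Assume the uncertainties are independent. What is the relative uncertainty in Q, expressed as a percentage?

Let p = w·c = 151. δp/p = √((1·δw/w)² + (1·δc/c)²) = √(0.00270 + 0.00562) = 0.0913, so δp = 13.7.
Q = p − a − u: δQ = √(δp² + δa² + δu²) = √(189 + 17.6 + 24.9) = 15.2
Q = 44.6, so δQ/Q = 15.2/44.6 = 0.341.

34.1%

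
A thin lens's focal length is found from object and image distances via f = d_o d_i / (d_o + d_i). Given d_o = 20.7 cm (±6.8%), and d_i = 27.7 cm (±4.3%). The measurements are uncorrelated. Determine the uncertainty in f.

0.510 cm

∂f/∂d_o = (d_i/(d_o+d_i))² = 0.328;  ∂f/∂d_i = (d_o/(d_o+d_i))² = 0.183
δf = √((∂f/∂d_o · δd_o)² + (∂f/∂d_i · δd_i)²) = √(0.213 + 0.0475) = 0.510 cm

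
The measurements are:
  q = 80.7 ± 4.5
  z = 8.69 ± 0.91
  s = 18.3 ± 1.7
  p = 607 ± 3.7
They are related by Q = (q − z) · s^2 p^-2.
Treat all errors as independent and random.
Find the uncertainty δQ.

0.0129

Let u = q − z = 72.0. δu = √(δq² + δz²) = √(20.2 + 0.828) = 4.59, so δu/u = 0.0638.
Q is then a monomial in u, s, p:
δQ/Q = √((δu/u)² + (2·δs/s)² + (-2·δp/p)²) = √(0.00406 + 0.0345 + 0.000149) = 0.197
Q = 0.0655, so δQ = 0.197 × 0.0655 = 0.0129.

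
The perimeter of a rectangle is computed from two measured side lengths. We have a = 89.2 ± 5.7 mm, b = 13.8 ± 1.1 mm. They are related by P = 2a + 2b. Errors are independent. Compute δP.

11.6 mm

For a sum/difference, combine absolute errors in quadrature:
  (2·δa)² = 130;  (2·δb)² = 4.84
δP = √(135) = 11.6 mm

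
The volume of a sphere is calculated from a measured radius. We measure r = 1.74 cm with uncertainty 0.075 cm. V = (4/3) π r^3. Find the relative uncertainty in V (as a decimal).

Since V is a product/quotient, work with relative uncertainties:
  (3·δr/r)² = (3×0.0431)² = 0.0167
δV/V = √(0.0167) = 0.129

0.129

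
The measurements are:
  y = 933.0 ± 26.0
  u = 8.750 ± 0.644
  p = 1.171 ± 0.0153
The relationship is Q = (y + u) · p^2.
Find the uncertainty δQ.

49.1

Let w = y + u = 941.8. δw = √(δy² + δu²) = √(676 + 0.415) = 26.0, so δw/w = 0.0276.
Q is then a monomial in w, p:
δQ/Q = √((δw/w)² + (2·δp/p)²) = √(0.000763 + 0.000683) = 0.0380
Q = 1291, so δQ = 0.0380 × 1291 = 49.1.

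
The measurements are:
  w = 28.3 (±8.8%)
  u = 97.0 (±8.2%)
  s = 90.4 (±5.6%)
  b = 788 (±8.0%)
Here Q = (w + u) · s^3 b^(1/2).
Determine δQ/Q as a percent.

18.5%

Let h = w + u = 125. δh = √(δw² + δu²) = √(6.20 + 63.3) = 8.33, so δh/h = 0.0665.
Q is then a monomial in h, s, b:
δQ/Q = √((δh/h)² + (3·δs/s)² + (½·δb/b)²) = √(0.00442 + 0.0282 + 0.00160) = 0.185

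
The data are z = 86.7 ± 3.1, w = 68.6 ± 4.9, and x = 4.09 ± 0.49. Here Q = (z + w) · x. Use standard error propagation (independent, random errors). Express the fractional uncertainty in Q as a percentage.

12.5%

Let u = z + w = 155. δu = √(δz² + δw²) = √(9.61 + 24.0) = 5.80, so δu/u = 0.0373.
Q is then a monomial in u, x:
δQ/Q = √((δu/u)² + (1·δx/x)²) = √(0.00139 + 0.0144) = 0.125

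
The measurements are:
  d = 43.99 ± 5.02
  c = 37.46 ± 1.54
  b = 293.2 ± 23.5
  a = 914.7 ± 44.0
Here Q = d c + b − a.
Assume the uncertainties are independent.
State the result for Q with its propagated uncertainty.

Let p = d·c = 1648. δp/p = √((1·δd/d)² + (1·δc/c)²) = √(0.0130 + 0.00169) = 0.121, so δp = 200.
Q = p + b − a: δQ = √(δp² + δb² + δa²) = √(40000 + 552 + 1940) = 206
Q = 1026.

1026 ± 206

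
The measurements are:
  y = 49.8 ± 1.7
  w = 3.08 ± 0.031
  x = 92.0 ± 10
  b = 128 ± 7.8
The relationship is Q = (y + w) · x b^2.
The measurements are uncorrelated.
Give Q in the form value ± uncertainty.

(7.97 ± 1.33) × 10^7

Let u = y + w = 52.9. δu = √(δy² + δw²) = √(2.89 + 0.000961) = 1.70, so δu/u = 0.0322.
Q is then a monomial in u, x, b:
δQ/Q = √((δu/u)² + (1·δx/x)² + (2·δb/b)²) = √(0.00103 + 0.0118 + 0.0149) = 0.166
Q = 7.97e+07, so δQ = 0.166 × 7.97e+07 = 1.33e+07.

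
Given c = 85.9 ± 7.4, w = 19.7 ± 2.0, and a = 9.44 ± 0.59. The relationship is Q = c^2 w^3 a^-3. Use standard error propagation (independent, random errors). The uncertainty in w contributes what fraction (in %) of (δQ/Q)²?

58.9%

(δQ/Q)² = (2·δc/c)² + (3·δw/w)² + (-3·δa/a)²
  c term: (2×0.0861)² = 0.0297
  w term: (3×0.102)² = 0.0928
  a term: (-3×0.0625)² = 0.0352
Total = 0.158. Share from w = 0.0928/0.158 = 0.589.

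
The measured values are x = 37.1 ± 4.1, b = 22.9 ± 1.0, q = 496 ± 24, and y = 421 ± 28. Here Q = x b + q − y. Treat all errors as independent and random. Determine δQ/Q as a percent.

Let p = x·b = 850. δp/p = √((1·δx/x)² + (1·δb/b)²) = √(0.0122 + 0.00191) = 0.119, so δp = 101.
Q = p + q − y: δQ = √(δp² + δq² + δy²) = √(10200 + 576 + 784) = 107
Q = 925, so δQ/Q = 107/925 = 0.116.

11.6%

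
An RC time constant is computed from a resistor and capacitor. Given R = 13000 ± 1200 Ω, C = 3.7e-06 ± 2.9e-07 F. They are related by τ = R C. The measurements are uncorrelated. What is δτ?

0.00582 s

Products/powers → add relative errors in quadrature, weighted by exponent:
  (1·δR/R)² = (1×0.0923)² = 0.00852;  (1·δC/C)² = (1×0.0784)² = 0.00614
δτ/τ = √(0.0147) = 0.121
τ = 0.0481 s, so δτ = 0.121 × 0.0481 = 0.00582 s.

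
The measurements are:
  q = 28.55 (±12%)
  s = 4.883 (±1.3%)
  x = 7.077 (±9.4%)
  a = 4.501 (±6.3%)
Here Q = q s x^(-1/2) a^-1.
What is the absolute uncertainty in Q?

1.68

Products/powers → add relative errors in quadrature, weighted by exponent:
  (1·δq/q)² = (1×0.120)² = 0.0144;  (1·δs/s)² = (1×0.0130)² = 0.000169;  (−½·δx/x)² = (-0.5×0.0940)² = 0.00221;  (-1·δa/a)² = (-1×0.0630)² = 0.00397
δQ/Q = √(0.0207) = 0.144
Q = 11.64, so δQ = 0.144 × 11.64 = 1.68.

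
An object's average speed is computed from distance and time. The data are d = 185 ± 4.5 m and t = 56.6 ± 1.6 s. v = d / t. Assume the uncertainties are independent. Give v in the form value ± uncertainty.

Since v is a product/quotient, work with relative uncertainties:
  (1·δd/d)² = (1×0.0243)² = 0.000592;  (-1·δt/t)² = (-1×0.0283)² = 0.000799
δv/v = √(0.00139) = 0.0373
v = 3.27 m/s, so δv = 0.0373 × 3.27 = 0.122 m/s.

3.27 ± 0.122 m/s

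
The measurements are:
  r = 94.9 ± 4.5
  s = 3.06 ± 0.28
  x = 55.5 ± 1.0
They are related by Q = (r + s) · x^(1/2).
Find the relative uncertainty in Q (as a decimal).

0.0469

Let u = r + s = 98.0. δu = √(δr² + δs²) = √(20.2 + 0.0784) = 4.51, so δu/u = 0.0460.
Q is then a monomial in u, x:
δQ/Q = √((δu/u)² + (½·δx/x)²) = √(0.00212 + 8.12e-05) = 0.0469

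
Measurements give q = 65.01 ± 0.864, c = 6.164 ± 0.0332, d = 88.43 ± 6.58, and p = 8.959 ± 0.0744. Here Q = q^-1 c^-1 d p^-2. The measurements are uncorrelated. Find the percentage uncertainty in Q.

7.76%

Each factor contributes (exponent × relative error)² to (δQ/Q)²:
  (-1·δq/q)² = (-1×0.0133)² = 0.000177;  (-1·δc/c)² = (-1×0.00539)² = 2.9e-05;  (1·δd/d)² = (1×0.0744)² = 0.00554;  (-2·δp/p)² = (-2×0.00830)² = 0.000276
δQ/Q = √(0.00602) = 0.0776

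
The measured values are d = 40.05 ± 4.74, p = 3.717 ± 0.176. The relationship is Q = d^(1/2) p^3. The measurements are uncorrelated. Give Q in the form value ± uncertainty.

Products/powers → add relative errors in quadrature, weighted by exponent:
  (½·δd/d)² = (0.5×0.118)² = 0.00350;  (3·δp/p)² = (3×0.0474)² = 0.0202
δQ/Q = √(0.0237) = 0.154
Q = 325.0, so δQ = 0.154 × 325.0 = 50.0.

325.0 ± 50.0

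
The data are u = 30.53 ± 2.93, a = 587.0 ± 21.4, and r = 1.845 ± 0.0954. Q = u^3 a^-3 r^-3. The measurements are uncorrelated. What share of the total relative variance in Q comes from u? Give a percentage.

69.7%

(δQ/Q)² = (3·δu/u)² + (-3·δa/a)² + (-3·δr/r)²
  u term: (3×0.0960)² = 0.0829
  a term: (-3×0.0365)² = 0.0120
  r term: (-3×0.0517)² = 0.0241
Total = 0.119. Share from u = 0.0829/0.119 = 0.697.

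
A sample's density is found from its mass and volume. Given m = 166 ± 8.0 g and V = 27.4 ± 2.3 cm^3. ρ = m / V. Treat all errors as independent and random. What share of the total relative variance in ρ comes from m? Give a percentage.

24.8%

(δρ/ρ)² = (1·δm/m)² + (-1·δV/V)²
  m term: (1×0.0482)² = 0.00232
  V term: (-1×0.0839)² = 0.00705
Total = 0.00937. Share from m = 0.00232/0.00937 = 0.248.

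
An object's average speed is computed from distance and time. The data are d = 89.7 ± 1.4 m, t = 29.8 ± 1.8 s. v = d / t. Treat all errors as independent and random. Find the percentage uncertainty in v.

v is a product of powers, so relative uncertainties combine in quadrature:
  (1·δd/d)² = (1×0.0156)² = 0.000244;  (-1·δt/t)² = (-1×0.0604)² = 0.00365
δv/v = √(0.00389) = 0.0624

6.24%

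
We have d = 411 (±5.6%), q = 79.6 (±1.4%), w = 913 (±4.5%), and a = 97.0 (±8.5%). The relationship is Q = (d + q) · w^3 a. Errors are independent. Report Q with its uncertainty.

(3.62 ± 0.602) × 10^13

Let u = d + q = 491. δu = √(δd² + δq²) = √(530 + 1.24) = 23.0, so δu/u = 0.0470.
Q is then a monomial in u, w, a:
δQ/Q = √((δu/u)² + (3·δw/w)² + (1·δa/a)²) = √(0.00221 + 0.0182 + 0.00723) = 0.166
Q = 3.62e+13, so δQ = 0.166 × 3.62e+13 = 6.02e+12.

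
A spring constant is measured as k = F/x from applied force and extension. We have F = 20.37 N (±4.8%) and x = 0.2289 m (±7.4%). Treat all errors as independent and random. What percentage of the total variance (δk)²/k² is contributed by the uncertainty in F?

29.6%

(δk/k)² = (1·δF/F)² + (-1·δx/x)²
  F term: (1×0.0480)² = 0.00230
  x term: (-1×0.0740)² = 0.00548
Total = 0.00778. Share from F = 0.00230/0.00778 = 0.296.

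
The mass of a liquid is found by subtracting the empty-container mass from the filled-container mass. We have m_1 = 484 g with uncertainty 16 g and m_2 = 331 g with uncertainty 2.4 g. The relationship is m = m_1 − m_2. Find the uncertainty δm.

16.2 g

Each term contributes (cᵢ δxᵢ)² to (δm)²:
  (δm_1)² = 256;  (δm_2)² = 5.76
δm = √(262) = 16.2 g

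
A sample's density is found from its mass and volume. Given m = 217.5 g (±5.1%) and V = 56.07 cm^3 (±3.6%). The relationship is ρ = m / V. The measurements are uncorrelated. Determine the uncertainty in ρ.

For a monomial ρ ∝ m, V^-1, fractional errors add in quadrature:
  (1·δm/m)² = (1×0.0510)² = 0.00260;  (-1·δV/V)² = (-1×0.0360)² = 0.00130
δρ/ρ = √(0.00390) = 0.0624
ρ = 3.879 g/cm^3, so δρ = 0.0624 × 3.879 = 0.242 g/cm^3.

0.242 g/cm^3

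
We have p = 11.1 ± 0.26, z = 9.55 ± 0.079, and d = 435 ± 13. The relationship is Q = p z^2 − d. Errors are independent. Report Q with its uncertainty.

Let w = p·z^2 = 1010. δw/w = √((1·δp/p)² + (2·δz/z)²) = √(0.000549 + 0.000274) = 0.0287, so δw = 29.0.
Q = w − d: δQ = √(δw² + δd²) = √(843 + 169) = 31.8
Q = 577.

577 ± 31.8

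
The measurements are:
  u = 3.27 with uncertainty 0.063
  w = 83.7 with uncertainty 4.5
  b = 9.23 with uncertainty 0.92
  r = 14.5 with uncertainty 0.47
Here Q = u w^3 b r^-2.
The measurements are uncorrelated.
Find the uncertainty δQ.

Since Q is a product/quotient, work with relative uncertainties:
  (1·δu/u)² = (1×0.0193)² = 0.000371;  (3·δw/w)² = (3×0.0538)² = 0.0260;  (1·δb/b)² = (1×0.0997)² = 0.00994;  (-2·δr/r)² = (-2×0.0324)² = 0.00420
δQ/Q = √(0.0405) = 0.201
Q = 84200, so δQ = 0.201 × 84200 = 16900.

16900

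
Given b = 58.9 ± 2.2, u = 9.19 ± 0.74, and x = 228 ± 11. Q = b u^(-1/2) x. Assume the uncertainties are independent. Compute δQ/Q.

For a monomial Q ∝ b, u^(-1/2), x, fractional errors add in quadrature:
  (1·δb/b)² = (1×0.0374)² = 0.00140;  (−½·δu/u)² = (-0.5×0.0805)² = 0.00162;  (1·δx/x)² = (1×0.0482)² = 0.00233
δQ/Q = √(0.00534) = 0.0731

0.0731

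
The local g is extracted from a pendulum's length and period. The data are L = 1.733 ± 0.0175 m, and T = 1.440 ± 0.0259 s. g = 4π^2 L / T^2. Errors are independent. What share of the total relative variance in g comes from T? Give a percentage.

(δg/g)² = (1·δL/L)² + (-2·δT/T)²
  L term: (1×0.0101)² = 0.000102
  T term: (-2×0.0180)² = 0.00129
Total = 0.00140. Share from T = 0.00129/0.00140 = 0.927.

92.7%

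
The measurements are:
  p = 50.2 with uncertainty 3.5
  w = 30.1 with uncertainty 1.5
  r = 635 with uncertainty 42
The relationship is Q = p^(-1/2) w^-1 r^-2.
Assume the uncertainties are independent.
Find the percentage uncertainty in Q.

For a monomial Q ∝ p^(-1/2), w^-1, r^-2, fractional errors add in quadrature:
  (−½·δp/p)² = (-0.5×0.0697)² = 0.00122;  (-1·δw/w)² = (-1×0.0498)² = 0.00248;  (-2·δr/r)² = (-2×0.0661)² = 0.0175
δQ/Q = √(0.0212) = 0.146

14.6%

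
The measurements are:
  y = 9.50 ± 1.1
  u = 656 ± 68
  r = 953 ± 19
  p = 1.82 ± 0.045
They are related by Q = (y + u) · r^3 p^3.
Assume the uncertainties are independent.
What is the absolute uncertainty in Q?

Let w = y + u = 666. δw = √(δy² + δu²) = √(1.21 + 4620) = 68.0, so δw/w = 0.102.
Q is then a monomial in w, r, p:
δQ/Q = √((δw/w)² + (3·δr/r)² + (3·δp/p)²) = √(0.0104 + 0.00358 + 0.00550) = 0.140
Q = 3.47e+12, so δQ = 0.140 × 3.47e+12 = 4.85e+11.

4.85e+11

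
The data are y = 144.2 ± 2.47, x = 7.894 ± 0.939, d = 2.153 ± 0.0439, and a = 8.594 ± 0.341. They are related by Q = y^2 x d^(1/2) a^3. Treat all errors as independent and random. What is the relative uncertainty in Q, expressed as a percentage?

17.2%

Q is a product of powers, so relative uncertainties combine in quadrature:
  (2·δy/y)² = (2×0.0171)² = 0.00117;  (1·δx/x)² = (1×0.119)² = 0.0141;  (½·δd/d)² = (0.5×0.0204)² = 0.000104;  (3·δa/a)² = (3×0.0397)² = 0.0142
δQ/Q = √(0.0296) = 0.172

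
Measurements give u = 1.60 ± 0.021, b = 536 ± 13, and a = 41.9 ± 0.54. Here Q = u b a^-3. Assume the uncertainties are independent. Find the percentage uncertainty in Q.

Relative error in a monomial: (δQ/Q)² = Σ (nᵢ · δxᵢ/xᵢ)².
  (1·δu/u)² = (1×0.0131)² = 0.000172;  (1·δb/b)² = (1×0.0243)² = 0.000588;  (-3·δa/a)² = (-3×0.0129)² = 0.00149
δQ/Q = √(0.00226) = 0.0475

4.75%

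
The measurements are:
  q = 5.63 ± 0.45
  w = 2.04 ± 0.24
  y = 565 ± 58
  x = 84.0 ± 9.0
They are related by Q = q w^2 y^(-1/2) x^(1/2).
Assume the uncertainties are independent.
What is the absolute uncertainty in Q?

Each factor contributes (exponent × relative error)² to (δQ/Q)²:
  (1·δq/q)² = (1×0.0799)² = 0.00639;  (2·δw/w)² = (2×0.118)² = 0.0554;  (−½·δy/y)² = (-0.5×0.103)² = 0.00263;  (½·δx/x)² = (0.5×0.107)² = 0.00287
δQ/Q = √(0.0673) = 0.259
Q = 9.03, so δQ = 0.259 × 9.03 = 2.34.

2.34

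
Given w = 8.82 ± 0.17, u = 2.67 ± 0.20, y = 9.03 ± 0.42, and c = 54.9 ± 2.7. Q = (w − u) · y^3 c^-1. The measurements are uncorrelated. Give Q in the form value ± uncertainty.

82.5 ± 12.7

Let h = w − u = 6.15. δh = √(δw² + δu²) = √(0.0289 + 0.0400) = 0.262, so δh/h = 0.0427.
Q is then a monomial in h, y, c:
δQ/Q = √((δh/h)² + (3·δy/y)² + (-1·δc/c)²) = √(0.00182 + 0.0195 + 0.00242) = 0.154
Q = 82.5, so δQ = 0.154 × 82.5 = 12.7.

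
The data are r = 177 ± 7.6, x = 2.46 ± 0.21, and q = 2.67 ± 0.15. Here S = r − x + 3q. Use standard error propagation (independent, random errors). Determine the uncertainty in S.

For a sum/difference, combine absolute errors in quadrature:
  (δr)² = 57.8;  (δx)² = 0.0441;  (3·δq)² = 0.202
δS = √(58.0) = 7.62

7.62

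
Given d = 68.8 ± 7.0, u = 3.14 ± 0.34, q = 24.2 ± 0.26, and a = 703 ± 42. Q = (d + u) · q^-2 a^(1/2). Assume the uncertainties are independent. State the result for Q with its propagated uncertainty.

Let w = d + u = 71.9. δw = √(δd² + δu²) = √(49.0 + 0.116) = 7.01, so δw/w = 0.0974.
Q is then a monomial in w, q, a:
δQ/Q = √((δw/w)² + (-2·δq/q)² + (½·δa/a)²) = √(0.00949 + 0.000462 + 0.000892) = 0.104
Q = 3.26, so δQ = 0.104 × 3.26 = 0.339.

3.26 ± 0.339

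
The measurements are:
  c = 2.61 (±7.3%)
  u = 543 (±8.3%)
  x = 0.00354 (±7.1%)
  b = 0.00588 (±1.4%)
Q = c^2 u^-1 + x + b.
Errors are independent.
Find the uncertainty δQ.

Let p = c^2·u^-1 = 0.0125. δp/p = √((2·δc/c)² + (-1·δu/u)²) = √(0.0213 + 0.00689) = 0.168, so δp = 0.00211.
Q = p + x + b: δQ = √(δp² + δx² + δb²) = √(4.44e-06 + 6.32e-08 + 6.78e-09) = 0.00212

0.00212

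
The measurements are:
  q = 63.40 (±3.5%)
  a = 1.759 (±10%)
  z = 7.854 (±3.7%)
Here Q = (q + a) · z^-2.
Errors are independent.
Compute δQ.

0.0861

Let u = q + a = 65.16. δu = √(δq² + δa²) = √(4.92 + 0.0309) = 2.23, so δu/u = 0.0342.
Q is then a monomial in u, z:
δQ/Q = √((δu/u)² + (-2·δz/z)²) = √(0.00117 + 0.00548) = 0.0815
Q = 1.056, so δQ = 0.0815 × 1.056 = 0.0861.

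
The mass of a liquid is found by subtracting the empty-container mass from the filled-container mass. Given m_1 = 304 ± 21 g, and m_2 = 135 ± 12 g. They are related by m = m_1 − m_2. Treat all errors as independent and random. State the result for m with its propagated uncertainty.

For a sum/difference, combine absolute errors in quadrature:
  (δm_1)² = 441;  (δm_2)² = 144
δm = √(585) = 24.2 g
m = 169 g.

169 ± 24.2 g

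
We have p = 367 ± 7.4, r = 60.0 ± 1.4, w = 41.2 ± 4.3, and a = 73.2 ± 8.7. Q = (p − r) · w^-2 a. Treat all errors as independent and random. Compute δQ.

Let u = p − r = 307. δu = √(δp² + δr²) = √(54.8 + 1.96) = 7.53, so δu/u = 0.0245.
Q is then a monomial in u, w, a:
δQ/Q = √((δu/u)² + (-2·δw/w)² + (1·δa/a)²) = √(0.000602 + 0.0436 + 0.0141) = 0.241
Q = 13.2, so δQ = 0.241 × 13.2 = 3.20.

3.20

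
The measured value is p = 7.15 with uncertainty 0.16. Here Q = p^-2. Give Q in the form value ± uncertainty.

0.0196 ± 0.000875

Q is a product of powers, so relative uncertainties combine in quadrature:
  (-2·δp/p)² = (-2×0.0224)² = 0.00200
δQ/Q = √(0.00200) = 0.0448
Q = 0.0196, so δQ = 0.0448 × 0.0196 = 0.000875.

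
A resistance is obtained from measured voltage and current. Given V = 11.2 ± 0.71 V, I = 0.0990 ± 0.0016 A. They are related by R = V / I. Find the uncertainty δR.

7.40 Ω

For a monomial R ∝ V, I^-1, fractional errors add in quadrature:
  (1·δV/V)² = (1×0.0634)² = 0.00402;  (-1·δI/I)² = (-1×0.0162)² = 0.000261
δR/R = √(0.00428) = 0.0654
R = 113 Ω, so δR = 0.0654 × 113 = 7.40 Ω.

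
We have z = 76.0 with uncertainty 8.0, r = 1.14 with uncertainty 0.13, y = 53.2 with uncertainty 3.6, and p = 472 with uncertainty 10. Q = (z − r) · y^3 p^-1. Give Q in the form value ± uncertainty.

23900 ± 5500

Let u = z − r = 74.9. δu = √(δz² + δr²) = √(64.0 + 0.0169) = 8.00, so δu/u = 0.107.
Q is then a monomial in u, y, p:
δQ/Q = √((δu/u)² + (3·δy/y)² + (-1·δp/p)²) = √(0.0114 + 0.0412 + 0.000449) = 0.230
Q = 23900, so δQ = 0.230 × 23900 = 5500.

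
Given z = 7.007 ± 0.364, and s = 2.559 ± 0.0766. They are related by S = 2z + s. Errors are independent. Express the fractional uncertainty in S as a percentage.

4.42%

Sums and differences: (δS)² = Σ (cᵢ δxᵢ)².
  (2·δz)² = 0.530;  (δs)² = 0.00587
δS = √(0.536) = 0.732
S = 16.57, so δS/S = 0.732/16.57 = 0.0442.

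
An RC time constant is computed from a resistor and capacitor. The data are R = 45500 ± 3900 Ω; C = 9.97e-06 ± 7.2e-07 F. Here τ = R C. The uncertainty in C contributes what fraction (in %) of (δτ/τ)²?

(δτ/τ)² = (1·δR/R)² + (1·δC/C)²
  R term: (1×0.0857)² = 0.00735
  C term: (1×0.0722)² = 0.00522
Total = 0.0126. Share from C = 0.00522/0.0126 = 0.415.

41.5%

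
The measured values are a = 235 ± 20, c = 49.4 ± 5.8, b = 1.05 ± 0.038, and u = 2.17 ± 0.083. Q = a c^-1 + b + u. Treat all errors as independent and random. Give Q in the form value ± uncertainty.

Let p = a·c^-1 = 4.76. δp/p = √((1·δa/a)² + (-1·δc/c)²) = √(0.00724 + 0.0138) = 0.145, so δp = 0.690.
Q = p + b + u: δQ = √(δp² + δb² + δu²) = √(0.476 + 0.00144 + 0.00689) = 0.696
Q = 7.98.

7.98 ± 0.696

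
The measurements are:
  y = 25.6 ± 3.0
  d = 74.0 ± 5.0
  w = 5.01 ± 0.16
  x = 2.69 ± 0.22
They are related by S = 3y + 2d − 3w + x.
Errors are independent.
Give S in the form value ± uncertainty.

Absolute uncertainties add in quadrature for a linear combination:
  (3·δy)² = 81.0;  (2·δd)² = 100;  (3·δw)² = 0.230;  (δx)² = 0.0484
δS = √(181) = 13.5
S = 212.

212 ± 13.5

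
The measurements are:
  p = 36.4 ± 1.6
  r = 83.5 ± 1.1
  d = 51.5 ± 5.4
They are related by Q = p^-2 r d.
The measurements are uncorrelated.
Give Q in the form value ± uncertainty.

3.25 ± 0.446

Since Q is a product/quotient, work with relative uncertainties:
  (-2·δp/p)² = (-2×0.0440)² = 0.00773;  (1·δr/r)² = (1×0.0132)² = 0.000174;  (1·δd/d)² = (1×0.105)² = 0.0110
δQ/Q = √(0.0189) = 0.137
Q = 3.25, so δQ = 0.137 × 3.25 = 0.446.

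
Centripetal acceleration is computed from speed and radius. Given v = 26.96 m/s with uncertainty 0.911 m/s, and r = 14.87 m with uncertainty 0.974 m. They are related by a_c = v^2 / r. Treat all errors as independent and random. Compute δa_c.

Each factor contributes (exponent × relative error)² to (δa_c/a_c)²:
  (2·δv/v)² = (2×0.0338)² = 0.00457;  (-1·δr/r)² = (-1×0.0655)² = 0.00429
δa_c/a_c = √(0.00886) = 0.0941
a_c = 48.88 m/s^2, so δa_c = 0.0941 × 48.88 = 4.60 m/s^2.

4.60 m/s^2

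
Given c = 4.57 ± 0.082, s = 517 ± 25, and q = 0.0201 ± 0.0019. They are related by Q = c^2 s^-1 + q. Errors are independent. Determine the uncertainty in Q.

0.00309

Let p = c^2·s^-1 = 0.0404. δp/p = √((2·δc/c)² + (-1·δs/s)²) = √(0.00129 + 0.00234) = 0.0602, so δp = 0.00243.
Q = p + q: δQ = √(δp² + δq²) = √(5.92e-06 + 3.61e-06) = 0.00309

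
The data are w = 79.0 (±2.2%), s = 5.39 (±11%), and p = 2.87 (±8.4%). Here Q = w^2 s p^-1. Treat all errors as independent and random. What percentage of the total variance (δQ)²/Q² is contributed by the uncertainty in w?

9.18%

(δQ/Q)² = (2·δw/w)² + (1·δs/s)² + (-1·δp/p)²
  w term: (2×0.0220)² = 0.00194
  s term: (1×0.110)² = 0.0121
  p term: (-1×0.0840)² = 0.00706
Total = 0.0211. Share from w = 0.00194/0.0211 = 0.0918.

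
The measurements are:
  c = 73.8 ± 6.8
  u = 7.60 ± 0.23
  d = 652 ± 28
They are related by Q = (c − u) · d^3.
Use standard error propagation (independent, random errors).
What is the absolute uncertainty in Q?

3.02e+09

Let w = c − u = 66.2. δw = √(δc² + δu²) = √(46.2 + 0.0529) = 6.80, so δw/w = 0.103.
Q is then a monomial in w, d:
δQ/Q = √((δw/w)² + (3·δd/d)²) = √(0.0106 + 0.0166) = 0.165
Q = 1.83e+10, so δQ = 0.165 × 1.83e+10 = 3.02e+09.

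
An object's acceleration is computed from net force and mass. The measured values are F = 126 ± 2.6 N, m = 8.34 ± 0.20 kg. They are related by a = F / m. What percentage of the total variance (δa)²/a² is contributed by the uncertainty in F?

42.5%

(δa/a)² = (1·δF/F)² + (-1·δm/m)²
  F term: (1×0.0206)² = 0.000426
  m term: (-1×0.0240)² = 0.000575
Total = 0.00100. Share from F = 0.000426/0.00100 = 0.425.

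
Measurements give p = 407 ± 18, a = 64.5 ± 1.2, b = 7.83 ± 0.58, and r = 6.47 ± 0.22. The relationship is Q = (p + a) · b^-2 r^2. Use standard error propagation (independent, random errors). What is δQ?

53.9

Let u = p + a = 472. δu = √(δp² + δa²) = √(324 + 1.44) = 18.0, so δu/u = 0.0383.
Q is then a monomial in u, b, r:
δQ/Q = √((δu/u)² + (-2·δb/b)² + (2·δr/r)²) = √(0.00146 + 0.0219 + 0.00462) = 0.167
Q = 322, so δQ = 0.167 × 322 = 53.9.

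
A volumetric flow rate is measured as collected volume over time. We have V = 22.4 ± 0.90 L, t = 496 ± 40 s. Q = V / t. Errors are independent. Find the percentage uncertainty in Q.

Products/powers → add relative errors in quadrature, weighted by exponent:
  (1·δV/V)² = (1×0.0402)² = 0.00161;  (-1·δt/t)² = (-1×0.0806)² = 0.00650
δQ/Q = √(0.00812) = 0.0901

9.01%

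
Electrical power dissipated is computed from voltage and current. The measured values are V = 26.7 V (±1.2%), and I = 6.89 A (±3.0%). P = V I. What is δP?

Relative error in a monomial: (δP/P)² = Σ (nᵢ · δxᵢ/xᵢ)².
  (1·δV/V)² = (1×0.0120)² = 0.000144;  (1·δI/I)² = (1×0.0300)² = 0.000900
δP/P = √(0.00104) = 0.0323
P = 184 W, so δP = 0.0323 × 184 = 5.94 W.

5.94 W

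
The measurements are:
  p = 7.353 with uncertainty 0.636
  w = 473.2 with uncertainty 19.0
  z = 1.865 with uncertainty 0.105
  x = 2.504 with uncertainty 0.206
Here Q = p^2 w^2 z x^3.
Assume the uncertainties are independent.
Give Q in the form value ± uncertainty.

Since Q is a product/quotient, work with relative uncertainties:
  (2·δp/p)² = (2×0.0865)² = 0.0299;  (2·δw/w)² = (2×0.0402)² = 0.00645;  (1·δz/z)² = (1×0.0563)² = 0.00317;  (3·δx/x)² = (3×0.0823)² = 0.0609
δQ/Q = √(0.100) = 0.317
Q = 3.545e+08, so δQ = 0.317 × 3.545e+08 = 1.12e+08.

(3.545 ± 1.12) × 10^8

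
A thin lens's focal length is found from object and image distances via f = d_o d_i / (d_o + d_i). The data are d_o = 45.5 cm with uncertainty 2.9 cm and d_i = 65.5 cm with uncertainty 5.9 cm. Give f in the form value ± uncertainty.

26.8 ± 1.42 cm

∂f/∂d_o = (d_i/(d_o+d_i))² = 0.348;  ∂f/∂d_i = (d_o/(d_o+d_i))² = 0.168
δf = √((∂f/∂d_o · δd_o)² + (∂f/∂d_i · δd_i)²) = √(1.02 + 0.983) = 1.42 cm
f = 26.8 cm.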